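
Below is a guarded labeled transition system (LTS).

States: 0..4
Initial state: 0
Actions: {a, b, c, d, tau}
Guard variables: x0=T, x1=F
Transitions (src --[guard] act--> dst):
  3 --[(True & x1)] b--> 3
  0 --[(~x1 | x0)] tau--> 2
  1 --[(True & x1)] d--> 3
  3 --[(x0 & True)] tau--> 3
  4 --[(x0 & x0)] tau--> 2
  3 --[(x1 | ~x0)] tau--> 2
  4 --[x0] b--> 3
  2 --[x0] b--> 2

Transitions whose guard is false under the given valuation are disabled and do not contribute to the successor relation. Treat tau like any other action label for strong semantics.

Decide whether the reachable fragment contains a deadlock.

R = {0,2}
  0: tau→2  [deg 1]
  2: b→2  [deg 1]

Answer: DEADLOCK-FREE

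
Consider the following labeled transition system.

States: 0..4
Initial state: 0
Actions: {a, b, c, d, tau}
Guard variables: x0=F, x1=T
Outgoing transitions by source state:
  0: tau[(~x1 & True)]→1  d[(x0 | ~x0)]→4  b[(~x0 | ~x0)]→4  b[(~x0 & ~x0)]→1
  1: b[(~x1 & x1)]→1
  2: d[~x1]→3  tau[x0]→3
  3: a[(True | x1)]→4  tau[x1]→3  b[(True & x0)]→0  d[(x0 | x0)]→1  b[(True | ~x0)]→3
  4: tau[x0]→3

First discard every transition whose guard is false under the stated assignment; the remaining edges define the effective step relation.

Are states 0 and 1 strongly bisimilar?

Refine partition for ~:
  π0 = {{0,1,2,3,4}}
  π1 = {{0},{1,2,4},{3}}
3 equivalence class(es) (converged in 2)
0∈{0}, 1∈{1,2,4}

Answer: NOT BISIMILAR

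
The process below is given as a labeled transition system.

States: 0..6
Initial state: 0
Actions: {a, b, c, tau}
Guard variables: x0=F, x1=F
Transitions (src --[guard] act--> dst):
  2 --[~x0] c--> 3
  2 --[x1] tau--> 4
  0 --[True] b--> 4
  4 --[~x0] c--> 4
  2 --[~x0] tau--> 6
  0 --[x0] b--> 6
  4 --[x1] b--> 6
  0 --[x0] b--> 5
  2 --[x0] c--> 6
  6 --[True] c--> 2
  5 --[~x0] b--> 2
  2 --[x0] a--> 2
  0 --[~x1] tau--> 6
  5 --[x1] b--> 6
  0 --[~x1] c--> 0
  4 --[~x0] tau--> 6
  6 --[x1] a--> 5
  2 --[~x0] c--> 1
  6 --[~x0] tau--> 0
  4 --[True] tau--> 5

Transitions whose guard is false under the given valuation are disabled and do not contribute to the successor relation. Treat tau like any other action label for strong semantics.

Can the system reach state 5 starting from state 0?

12 transition(s) survive guard evaluation.
depth 0: {0}
depth 1: {4,6}  cumulative {0,4,6}
depth 2: {2,5}  cumulative {0,2,4,5,6}
depth 3: {1,3}  cumulative {0,1,2,3,4,5,6}
Reachable = {0,1,2,3,4,5,6}
witness 5: b·tau

Answer: REACHABLE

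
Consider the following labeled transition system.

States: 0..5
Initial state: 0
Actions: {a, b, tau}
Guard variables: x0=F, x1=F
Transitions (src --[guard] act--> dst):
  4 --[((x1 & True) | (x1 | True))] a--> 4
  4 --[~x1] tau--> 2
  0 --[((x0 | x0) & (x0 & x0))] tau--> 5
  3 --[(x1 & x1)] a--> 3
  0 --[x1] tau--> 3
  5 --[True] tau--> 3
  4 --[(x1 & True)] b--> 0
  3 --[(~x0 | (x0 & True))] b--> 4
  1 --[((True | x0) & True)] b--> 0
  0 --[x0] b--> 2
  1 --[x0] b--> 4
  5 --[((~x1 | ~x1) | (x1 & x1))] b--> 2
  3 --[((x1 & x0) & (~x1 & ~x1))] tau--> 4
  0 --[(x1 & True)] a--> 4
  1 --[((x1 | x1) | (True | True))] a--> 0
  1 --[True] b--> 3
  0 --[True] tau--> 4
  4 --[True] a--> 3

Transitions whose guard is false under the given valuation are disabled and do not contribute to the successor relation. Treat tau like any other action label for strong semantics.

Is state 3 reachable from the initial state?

10 transition(s) survive guard evaluation.
L0 = {0}
L1 = {4}  cumulative {0,4}
L2 = {2,3}  cumulative {0,2,3,4}
R = {0,2,3,4}
Path to 3: tau·a

Answer: REACHABLE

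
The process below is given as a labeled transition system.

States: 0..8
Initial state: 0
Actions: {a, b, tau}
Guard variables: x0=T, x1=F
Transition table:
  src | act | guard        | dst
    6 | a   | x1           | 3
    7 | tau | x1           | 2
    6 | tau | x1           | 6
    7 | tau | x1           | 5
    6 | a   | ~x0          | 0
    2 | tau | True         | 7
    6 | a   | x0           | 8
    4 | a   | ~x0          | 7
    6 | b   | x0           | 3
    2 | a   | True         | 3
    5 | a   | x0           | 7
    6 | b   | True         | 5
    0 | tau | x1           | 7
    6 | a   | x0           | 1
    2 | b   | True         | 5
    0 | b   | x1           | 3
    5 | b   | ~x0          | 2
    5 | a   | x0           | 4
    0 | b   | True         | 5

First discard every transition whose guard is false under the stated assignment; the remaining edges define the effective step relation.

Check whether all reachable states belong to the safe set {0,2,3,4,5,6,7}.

Inv-set: {0,2,3,4,5,6,7}
Reachable = {0,4,5,7}
  0: ok
  4: ok
  5: ok
  7: ok

Answer: INVARIANT HOLDS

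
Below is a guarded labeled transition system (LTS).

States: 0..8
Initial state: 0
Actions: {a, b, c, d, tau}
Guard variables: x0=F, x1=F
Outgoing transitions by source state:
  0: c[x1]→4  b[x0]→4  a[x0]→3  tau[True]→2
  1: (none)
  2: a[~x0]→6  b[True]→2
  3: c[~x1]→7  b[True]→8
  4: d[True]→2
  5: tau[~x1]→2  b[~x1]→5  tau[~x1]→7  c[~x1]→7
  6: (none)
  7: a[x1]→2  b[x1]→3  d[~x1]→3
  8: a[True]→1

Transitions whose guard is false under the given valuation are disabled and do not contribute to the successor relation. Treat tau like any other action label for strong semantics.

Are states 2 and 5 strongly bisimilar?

Refine partition for ~:
  P[0] = {{0,1,2,3,4,5,6,7,8}}
  P[1] = {{0},{1,6},{2},{3},{4,7},{5},{8}}
  P[2] = {{0},{1,6},{2},{3},{4},{5},{7},{8}}
Fixed point at round 3; 8 class(es).
[2]={2}  [5]={5}

Answer: NOT BISIMILAR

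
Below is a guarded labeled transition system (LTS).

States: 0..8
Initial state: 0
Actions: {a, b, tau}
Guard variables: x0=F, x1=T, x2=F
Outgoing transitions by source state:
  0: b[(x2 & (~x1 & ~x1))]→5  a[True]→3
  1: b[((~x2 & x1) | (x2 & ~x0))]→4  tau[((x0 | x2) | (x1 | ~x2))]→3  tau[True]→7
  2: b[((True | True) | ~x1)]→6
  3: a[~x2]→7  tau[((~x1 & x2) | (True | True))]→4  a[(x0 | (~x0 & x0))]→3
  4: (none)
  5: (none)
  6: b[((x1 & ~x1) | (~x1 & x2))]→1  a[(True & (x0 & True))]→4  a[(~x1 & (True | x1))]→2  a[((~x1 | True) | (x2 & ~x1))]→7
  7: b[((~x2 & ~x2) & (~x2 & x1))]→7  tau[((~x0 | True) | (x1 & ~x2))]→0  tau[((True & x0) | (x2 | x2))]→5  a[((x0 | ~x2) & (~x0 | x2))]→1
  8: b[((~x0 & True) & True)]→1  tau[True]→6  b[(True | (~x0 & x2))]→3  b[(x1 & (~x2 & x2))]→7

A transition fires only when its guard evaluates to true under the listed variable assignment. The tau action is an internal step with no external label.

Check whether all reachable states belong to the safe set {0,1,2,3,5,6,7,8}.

Safe = {0,1,2,3,5,6,7,8}
Reach set: {0,1,3,4,7}
  0: ok
  1: ok
  3: ok
  4: outside
  7: ok
reach 4 via a·tau — violates

Answer: INVARIANT VIOLATED at state 4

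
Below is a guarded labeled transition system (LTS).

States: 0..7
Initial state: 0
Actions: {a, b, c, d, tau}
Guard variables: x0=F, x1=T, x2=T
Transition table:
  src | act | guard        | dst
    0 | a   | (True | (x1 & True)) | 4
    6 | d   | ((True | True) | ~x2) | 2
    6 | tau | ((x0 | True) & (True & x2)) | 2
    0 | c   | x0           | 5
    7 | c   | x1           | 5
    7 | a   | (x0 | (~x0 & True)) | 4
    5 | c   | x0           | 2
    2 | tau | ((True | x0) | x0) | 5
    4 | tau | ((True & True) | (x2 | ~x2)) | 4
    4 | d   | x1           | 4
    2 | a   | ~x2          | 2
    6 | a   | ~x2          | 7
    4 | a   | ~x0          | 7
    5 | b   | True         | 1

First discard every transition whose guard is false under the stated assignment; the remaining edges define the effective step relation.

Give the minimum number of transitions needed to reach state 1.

Layered search for 1:
  depth 0: {0}
  depth 1: {4}
  depth 2: {7}
  depth 3: {5}
  depth 4: {1}
depth(1)=4, e.g. a·a·c·b

Answer: 4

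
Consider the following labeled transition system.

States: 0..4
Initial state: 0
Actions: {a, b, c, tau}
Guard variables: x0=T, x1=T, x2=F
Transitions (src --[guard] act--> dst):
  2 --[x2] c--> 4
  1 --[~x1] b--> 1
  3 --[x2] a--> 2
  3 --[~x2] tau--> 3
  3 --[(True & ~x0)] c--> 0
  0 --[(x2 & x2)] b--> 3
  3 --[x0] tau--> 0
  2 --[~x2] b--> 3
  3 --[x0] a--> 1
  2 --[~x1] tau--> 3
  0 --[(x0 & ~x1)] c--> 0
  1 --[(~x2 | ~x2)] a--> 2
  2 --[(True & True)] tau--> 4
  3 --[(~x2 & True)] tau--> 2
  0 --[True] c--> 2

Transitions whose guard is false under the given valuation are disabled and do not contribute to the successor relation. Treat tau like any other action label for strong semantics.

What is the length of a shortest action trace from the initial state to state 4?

Answer: 2

Trace:
Breadth-first toward 4:
  L0 = {0}
  L1 = {2}
  L2 = {3,4}
4 enters at depth 2; path c·tau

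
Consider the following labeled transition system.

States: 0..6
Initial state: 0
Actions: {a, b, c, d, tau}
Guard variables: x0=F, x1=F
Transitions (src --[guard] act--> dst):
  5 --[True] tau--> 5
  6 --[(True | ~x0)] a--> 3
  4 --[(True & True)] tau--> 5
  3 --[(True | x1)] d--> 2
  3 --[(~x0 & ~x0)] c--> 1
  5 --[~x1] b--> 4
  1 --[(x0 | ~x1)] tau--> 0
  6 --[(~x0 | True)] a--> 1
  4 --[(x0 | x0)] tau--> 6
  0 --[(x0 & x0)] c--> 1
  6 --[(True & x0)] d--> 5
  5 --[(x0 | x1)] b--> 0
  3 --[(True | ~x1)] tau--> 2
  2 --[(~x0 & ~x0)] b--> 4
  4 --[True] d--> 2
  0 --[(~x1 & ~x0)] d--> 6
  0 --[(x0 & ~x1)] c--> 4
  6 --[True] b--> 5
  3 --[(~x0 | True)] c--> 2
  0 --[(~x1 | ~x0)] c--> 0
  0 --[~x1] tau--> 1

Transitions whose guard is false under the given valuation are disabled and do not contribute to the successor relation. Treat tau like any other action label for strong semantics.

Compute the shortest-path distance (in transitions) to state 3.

Answer: 2

Working:
BFS to 3:
  Layer 0: {0}
  Layer 1: {1,6}
  Layer 2: {3,5}
depth(3)=2, e.g. d·a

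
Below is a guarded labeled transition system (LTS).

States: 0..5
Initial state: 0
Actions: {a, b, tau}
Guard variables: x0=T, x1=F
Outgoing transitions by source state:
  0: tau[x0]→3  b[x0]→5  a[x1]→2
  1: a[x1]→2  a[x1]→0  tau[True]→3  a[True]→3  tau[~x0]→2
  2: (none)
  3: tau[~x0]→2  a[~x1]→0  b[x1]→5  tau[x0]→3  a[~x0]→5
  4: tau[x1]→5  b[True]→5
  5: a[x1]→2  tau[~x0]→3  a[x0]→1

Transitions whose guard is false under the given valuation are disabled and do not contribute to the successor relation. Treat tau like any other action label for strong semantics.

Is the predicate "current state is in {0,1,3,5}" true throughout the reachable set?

Answer: INVARIANT HOLDS

Trace:
Safe = {0,1,3,5}
Reach set: {0,1,3,5}
  0: safe
  1: safe
  3: safe
  5: safe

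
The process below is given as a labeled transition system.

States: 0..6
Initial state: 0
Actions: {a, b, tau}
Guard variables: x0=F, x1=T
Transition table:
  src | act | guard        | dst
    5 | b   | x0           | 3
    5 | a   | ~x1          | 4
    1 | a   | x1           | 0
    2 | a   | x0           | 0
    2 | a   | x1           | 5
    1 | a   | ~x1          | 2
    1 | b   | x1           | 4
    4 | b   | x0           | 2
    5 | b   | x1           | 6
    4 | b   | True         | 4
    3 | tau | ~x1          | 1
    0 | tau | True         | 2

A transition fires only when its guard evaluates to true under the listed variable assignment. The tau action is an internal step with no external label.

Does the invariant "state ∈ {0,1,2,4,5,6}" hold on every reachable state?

Answer: INVARIANT HOLDS

Working:
Allowed set {0,1,2,4,5,6}
Reachable = {0,2,5,6}
  0: ✓
  2: ✓
  5: ✓
  6: ✓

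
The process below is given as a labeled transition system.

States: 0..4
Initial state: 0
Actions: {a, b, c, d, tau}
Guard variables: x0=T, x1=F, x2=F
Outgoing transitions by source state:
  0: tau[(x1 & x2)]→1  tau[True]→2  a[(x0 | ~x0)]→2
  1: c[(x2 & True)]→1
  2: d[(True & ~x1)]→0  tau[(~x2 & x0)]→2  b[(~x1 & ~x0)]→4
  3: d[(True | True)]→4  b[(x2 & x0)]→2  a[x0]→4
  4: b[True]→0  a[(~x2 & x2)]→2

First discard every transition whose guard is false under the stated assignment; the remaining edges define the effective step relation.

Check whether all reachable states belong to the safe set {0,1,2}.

Answer: INVARIANT HOLDS

Trace:
Safe = {0,1,2}
Reachable = {0,2}
  0: ✓
  2: ✓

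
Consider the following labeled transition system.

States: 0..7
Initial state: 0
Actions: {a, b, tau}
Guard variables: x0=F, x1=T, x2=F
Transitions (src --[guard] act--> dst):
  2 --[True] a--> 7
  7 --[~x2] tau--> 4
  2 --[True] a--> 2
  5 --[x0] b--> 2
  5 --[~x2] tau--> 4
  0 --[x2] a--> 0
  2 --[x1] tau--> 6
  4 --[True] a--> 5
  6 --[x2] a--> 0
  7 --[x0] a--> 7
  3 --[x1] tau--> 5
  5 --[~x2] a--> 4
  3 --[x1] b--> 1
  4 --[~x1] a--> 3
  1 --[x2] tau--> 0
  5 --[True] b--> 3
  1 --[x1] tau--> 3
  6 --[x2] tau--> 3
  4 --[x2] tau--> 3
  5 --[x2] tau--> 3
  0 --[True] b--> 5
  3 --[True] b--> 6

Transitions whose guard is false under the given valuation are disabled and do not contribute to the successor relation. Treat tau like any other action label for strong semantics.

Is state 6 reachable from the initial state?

13 transition(s) survive guard evaluation.
depth 0: {0}
depth 1: {5}  cumulative {0,5}
depth 2: {3,4}  cumulative {0,3,4,5}
depth 3: {1,6}  cumulative {0,1,3,4,5,6}
Reachable = {0,1,3,4,5,6}
trace reaching 6: b·b·b

Answer: REACHABLE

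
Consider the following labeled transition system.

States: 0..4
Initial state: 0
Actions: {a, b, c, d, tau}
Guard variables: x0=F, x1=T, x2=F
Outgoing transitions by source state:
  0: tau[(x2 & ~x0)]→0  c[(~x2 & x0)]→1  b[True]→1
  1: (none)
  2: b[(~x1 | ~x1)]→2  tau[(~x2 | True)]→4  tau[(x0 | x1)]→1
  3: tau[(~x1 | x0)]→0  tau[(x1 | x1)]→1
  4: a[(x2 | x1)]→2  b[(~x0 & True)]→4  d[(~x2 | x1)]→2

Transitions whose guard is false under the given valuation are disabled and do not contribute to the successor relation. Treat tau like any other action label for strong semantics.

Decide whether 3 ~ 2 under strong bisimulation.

Bisimulation quotient by refinement:
  π0 = {{0,1,2,3,4}}
  π1 = {{0},{1},{2,3},{4}}
  π2 = {{0},{1},{2},{3},{4}}
5 equivalence class(es) (converged in 3)
3∈{3}, 2∈{2}

Answer: NOT BISIMILAR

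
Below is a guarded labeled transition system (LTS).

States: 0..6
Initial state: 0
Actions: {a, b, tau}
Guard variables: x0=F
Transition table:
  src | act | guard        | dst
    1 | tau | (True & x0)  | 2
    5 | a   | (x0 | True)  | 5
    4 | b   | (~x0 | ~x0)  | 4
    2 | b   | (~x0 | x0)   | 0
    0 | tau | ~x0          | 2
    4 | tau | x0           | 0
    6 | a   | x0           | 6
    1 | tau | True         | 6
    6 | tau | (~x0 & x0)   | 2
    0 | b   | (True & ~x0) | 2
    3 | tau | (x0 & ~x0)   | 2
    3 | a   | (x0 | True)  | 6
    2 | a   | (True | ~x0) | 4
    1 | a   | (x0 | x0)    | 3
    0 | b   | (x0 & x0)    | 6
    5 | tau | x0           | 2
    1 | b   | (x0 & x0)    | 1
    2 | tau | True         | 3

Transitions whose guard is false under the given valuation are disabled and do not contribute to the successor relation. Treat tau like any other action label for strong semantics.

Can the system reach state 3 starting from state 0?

Answer: REACHABLE

Working:
9 transition(s) survive guard evaluation.
L0 = {0}
L1 = {2}  now seen {0,2}
L2 = {3,4}  now seen {0,2,3,4}
L3 = {6}  now seen {0,2,3,4,6}
R = {0,2,3,4,6}
witness 3: tau·tau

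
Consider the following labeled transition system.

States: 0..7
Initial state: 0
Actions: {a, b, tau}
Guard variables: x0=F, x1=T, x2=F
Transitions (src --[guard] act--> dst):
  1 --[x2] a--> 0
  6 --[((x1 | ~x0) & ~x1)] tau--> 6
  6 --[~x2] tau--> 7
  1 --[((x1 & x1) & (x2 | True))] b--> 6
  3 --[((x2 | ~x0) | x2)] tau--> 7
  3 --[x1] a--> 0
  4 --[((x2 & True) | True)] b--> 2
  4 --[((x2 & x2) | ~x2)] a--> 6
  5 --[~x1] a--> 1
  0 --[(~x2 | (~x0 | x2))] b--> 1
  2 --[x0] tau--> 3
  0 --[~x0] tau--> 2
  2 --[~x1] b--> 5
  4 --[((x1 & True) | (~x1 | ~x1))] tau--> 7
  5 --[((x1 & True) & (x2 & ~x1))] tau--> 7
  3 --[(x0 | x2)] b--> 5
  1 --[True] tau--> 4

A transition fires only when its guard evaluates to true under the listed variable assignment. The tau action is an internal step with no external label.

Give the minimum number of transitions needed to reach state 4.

Layered search for 4:
  Layer 0: {0}
  Layer 1: {1,2}
  Layer 2: {4,6}
4 enters at depth 2; path b·tau

Answer: 2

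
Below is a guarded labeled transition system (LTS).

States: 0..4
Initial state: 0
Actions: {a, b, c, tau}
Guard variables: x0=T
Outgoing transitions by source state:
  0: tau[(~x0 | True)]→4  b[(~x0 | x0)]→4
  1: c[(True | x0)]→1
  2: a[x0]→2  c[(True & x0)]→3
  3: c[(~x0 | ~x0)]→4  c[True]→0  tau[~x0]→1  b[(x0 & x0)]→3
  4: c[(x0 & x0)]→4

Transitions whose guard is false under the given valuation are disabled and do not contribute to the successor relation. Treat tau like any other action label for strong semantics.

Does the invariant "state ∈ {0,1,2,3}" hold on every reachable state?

Safe = {0,1,2,3}
Reach set: {0,4}
  0: ✓
  4: ✗ unsafe
counterexample path to 4: tau

Answer: INVARIANT VIOLATED at state 4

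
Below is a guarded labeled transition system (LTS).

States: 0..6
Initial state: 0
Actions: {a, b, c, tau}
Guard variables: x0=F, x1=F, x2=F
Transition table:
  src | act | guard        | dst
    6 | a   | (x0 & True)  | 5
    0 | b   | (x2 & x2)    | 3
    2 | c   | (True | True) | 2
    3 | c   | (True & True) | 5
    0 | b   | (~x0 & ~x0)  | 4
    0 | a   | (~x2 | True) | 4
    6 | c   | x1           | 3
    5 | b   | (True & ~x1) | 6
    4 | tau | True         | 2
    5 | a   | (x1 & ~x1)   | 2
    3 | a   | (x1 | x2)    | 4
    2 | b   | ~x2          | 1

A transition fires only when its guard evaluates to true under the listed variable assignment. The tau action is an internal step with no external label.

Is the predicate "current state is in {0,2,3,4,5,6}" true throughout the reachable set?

Inv-set: {0,2,3,4,5,6}
Reach set: {0,1,2,4}
  0: ok
  1: VIOLATES
  2: ok
  4: ok
counterexample path to 1: b·tau·b

Answer: INVARIANT VIOLATED at state 1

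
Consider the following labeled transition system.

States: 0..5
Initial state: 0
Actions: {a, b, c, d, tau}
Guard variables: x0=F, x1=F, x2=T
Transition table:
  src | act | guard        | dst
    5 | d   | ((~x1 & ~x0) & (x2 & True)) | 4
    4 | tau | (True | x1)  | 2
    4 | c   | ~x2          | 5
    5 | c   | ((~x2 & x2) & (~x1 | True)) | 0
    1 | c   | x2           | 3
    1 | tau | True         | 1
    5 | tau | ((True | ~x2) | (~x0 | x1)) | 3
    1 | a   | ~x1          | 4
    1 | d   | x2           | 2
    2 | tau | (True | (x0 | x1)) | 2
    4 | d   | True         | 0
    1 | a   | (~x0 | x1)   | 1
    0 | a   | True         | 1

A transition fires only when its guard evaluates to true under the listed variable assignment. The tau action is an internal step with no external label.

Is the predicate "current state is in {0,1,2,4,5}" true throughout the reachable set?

Answer: INVARIANT VIOLATED at state 3

Trace:
Allowed set {0,1,2,4,5}
Reachable = {0,1,2,3,4}
  0: ✓
  1: ✓
  2: ✓
  3: ✗ unsafe
  4: ✓
witness against invariant: a·c → 3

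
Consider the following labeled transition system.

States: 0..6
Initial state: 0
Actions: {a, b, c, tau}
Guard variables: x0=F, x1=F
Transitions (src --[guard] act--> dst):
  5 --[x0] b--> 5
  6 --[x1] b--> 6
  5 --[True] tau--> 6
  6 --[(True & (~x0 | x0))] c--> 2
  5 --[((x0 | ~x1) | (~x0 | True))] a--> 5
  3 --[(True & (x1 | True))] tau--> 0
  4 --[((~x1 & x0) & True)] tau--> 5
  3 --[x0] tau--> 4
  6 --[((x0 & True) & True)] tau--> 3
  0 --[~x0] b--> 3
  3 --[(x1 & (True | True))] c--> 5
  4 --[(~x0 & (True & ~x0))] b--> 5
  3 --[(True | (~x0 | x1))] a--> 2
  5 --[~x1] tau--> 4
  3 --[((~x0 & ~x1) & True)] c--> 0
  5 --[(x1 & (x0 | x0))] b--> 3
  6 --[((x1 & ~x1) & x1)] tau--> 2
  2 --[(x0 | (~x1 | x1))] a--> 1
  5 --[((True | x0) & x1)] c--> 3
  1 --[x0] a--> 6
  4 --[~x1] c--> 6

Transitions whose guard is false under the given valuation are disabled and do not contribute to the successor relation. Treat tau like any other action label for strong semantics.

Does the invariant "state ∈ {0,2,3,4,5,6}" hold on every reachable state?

Answer: INVARIANT VIOLATED at state 1

Analysis:
Safe = {0,2,3,4,5,6}
Reachable = {0,1,2,3}
  0: ok
  1: outside
  2: ok
  3: ok
reach 1 via b·a·a — violates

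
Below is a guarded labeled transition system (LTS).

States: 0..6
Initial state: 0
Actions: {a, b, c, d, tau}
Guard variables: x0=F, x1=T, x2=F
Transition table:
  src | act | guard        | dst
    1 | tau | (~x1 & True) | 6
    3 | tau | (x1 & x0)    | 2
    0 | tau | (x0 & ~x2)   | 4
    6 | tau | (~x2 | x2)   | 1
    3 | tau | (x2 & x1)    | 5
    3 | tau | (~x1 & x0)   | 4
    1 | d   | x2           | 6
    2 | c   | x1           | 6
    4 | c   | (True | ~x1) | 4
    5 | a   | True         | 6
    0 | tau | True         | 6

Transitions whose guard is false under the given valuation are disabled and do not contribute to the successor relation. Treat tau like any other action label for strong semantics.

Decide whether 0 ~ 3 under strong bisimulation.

Compute ~ classes (split until stable):
  P[0] = {{0,1,2,3,4,5,6}}
  P[1] = {{0,6},{1,3},{2,4},{5}}
  P[2] = {{0},{1,3},{2},{4},{5},{6}}
stable after 3 split(s): 6 block(s)
[0]={0}  [3]={1,3}

Answer: NOT BISIMILAR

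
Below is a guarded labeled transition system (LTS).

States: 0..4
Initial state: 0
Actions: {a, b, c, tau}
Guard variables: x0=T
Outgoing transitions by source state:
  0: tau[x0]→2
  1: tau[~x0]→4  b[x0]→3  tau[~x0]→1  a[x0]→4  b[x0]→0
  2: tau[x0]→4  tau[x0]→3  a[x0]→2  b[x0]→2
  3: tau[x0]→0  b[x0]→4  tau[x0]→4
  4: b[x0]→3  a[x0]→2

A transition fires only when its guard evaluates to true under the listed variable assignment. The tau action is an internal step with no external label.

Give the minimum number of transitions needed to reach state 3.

Answer: 2

Working:
Breadth-first toward 3:
  depth 0: {0}
  depth 1: {2}
  depth 2: {3,4}
3 enters at depth 2; path tau·tau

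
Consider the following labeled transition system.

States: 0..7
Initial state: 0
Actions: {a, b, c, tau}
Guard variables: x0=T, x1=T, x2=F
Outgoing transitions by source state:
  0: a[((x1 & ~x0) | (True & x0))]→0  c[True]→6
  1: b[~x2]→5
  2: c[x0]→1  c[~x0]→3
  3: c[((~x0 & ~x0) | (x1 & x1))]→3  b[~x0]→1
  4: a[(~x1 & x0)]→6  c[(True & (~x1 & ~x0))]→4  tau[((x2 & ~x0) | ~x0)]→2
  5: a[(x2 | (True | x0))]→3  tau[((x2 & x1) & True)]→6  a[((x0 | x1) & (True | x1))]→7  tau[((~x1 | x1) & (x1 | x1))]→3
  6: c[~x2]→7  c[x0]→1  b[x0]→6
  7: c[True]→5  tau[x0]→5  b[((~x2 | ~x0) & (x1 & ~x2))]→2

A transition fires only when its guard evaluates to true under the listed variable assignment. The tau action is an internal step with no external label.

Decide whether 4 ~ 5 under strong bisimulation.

Compute ~ classes (split until stable):
  P[0] = {{0,1,2,3,4,5,6,7}}
  P[1] = {{0},{1},{2,3},{4},{5},{6},{7}}
  P[2] = {{0},{1},{2},{3},{4},{5},{6},{7}}
stable after 3 split(s): 8 block(s)
class of 4: {4}; class of 5: {5}

Answer: NOT BISIMILAR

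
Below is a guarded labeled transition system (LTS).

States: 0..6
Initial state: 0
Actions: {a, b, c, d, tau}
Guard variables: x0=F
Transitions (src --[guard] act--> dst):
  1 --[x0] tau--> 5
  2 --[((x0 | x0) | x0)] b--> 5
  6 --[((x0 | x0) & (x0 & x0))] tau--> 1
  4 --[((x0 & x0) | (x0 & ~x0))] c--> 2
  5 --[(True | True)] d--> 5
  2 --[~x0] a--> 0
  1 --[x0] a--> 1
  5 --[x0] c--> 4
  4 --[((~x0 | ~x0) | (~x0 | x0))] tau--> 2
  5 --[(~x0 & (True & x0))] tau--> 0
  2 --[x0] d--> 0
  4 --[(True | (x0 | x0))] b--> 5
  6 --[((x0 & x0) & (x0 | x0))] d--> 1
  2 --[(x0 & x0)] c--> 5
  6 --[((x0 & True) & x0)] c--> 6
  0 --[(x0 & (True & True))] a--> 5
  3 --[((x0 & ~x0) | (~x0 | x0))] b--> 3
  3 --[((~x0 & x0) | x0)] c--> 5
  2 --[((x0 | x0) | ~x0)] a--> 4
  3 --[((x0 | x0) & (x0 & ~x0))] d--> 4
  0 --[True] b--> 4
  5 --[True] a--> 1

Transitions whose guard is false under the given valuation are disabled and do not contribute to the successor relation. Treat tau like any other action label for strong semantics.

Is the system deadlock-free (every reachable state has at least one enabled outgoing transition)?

Reach set: {0,1,2,4,5}
  0: b→4  [deg 1]
  1: ∅  [STUCK]
  2: a→0  a→4  [deg 2]
  4: b→5  tau→2  [deg 2]
  5: a→1  d→5  [deg 2]
Path to 1: b·b·a

Answer: DEADLOCK at state 1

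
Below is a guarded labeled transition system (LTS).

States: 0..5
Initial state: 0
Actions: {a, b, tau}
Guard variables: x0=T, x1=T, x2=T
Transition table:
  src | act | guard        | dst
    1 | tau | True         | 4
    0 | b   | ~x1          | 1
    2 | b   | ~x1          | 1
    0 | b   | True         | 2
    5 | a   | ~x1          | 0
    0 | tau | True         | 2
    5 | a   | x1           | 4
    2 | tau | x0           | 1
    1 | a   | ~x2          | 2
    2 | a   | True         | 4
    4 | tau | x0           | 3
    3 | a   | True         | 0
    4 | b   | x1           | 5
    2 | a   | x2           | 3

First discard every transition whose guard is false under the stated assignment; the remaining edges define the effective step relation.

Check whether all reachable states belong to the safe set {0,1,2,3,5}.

Allowed set {0,1,2,3,5}
Reach set: {0,1,2,3,4,5}
  0: ok
  1: ok
  2: ok
  3: ok
  4: ✗ unsafe
  5: ok
counterexample path to 4: b·a

Answer: INVARIANT VIOLATED at state 4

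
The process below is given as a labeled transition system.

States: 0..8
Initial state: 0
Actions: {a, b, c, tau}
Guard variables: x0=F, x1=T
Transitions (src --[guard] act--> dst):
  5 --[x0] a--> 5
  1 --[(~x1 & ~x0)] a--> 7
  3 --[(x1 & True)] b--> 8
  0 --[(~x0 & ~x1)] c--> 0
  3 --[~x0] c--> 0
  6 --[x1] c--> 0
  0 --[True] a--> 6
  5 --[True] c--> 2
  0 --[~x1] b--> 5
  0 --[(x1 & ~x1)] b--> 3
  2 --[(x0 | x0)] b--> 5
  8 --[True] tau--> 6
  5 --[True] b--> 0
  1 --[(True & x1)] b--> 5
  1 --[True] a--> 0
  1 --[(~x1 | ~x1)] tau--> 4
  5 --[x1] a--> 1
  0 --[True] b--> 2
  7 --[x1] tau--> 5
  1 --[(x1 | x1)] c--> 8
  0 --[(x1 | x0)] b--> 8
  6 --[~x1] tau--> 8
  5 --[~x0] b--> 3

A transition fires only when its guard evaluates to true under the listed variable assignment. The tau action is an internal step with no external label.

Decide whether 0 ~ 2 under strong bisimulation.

Answer: NOT BISIMILAR

Working:
Compute ~ classes (split until stable):
  π0 = {{0,1,2,3,4,5,6,7,8}}
  π1 = {{0},{1,5},{2,4},{3},{6},{7,8}}
  π2 = {{0},{1},{2,4},{3},{5},{6},{7},{8}}
Fixed point at round 3; 8 class(es).
0∈{0}, 2∈{2,4}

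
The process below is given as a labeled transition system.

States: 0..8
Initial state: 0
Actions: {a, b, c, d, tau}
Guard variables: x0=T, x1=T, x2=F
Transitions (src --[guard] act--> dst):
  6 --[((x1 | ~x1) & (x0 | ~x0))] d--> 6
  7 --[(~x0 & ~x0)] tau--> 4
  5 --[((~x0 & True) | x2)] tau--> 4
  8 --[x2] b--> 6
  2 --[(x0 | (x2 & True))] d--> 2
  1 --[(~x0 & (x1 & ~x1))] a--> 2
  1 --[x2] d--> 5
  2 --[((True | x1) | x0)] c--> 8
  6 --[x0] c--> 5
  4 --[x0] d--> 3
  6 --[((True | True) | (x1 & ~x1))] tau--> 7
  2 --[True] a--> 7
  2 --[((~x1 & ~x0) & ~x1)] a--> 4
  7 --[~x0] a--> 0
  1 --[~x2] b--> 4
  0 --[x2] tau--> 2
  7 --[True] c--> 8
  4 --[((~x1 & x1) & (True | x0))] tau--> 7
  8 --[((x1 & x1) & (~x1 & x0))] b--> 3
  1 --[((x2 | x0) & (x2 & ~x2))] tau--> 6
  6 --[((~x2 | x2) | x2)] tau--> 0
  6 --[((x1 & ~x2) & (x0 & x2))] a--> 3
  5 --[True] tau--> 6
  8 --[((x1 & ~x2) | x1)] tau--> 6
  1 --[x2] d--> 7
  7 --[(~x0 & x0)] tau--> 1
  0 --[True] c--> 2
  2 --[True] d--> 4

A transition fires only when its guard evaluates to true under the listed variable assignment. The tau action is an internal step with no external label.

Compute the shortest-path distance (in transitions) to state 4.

Answer: 2

Working:
Breadth-first toward 4:
  L0 = {0}
  L1 = {2}
  L2 = {4,7,8}
4 enters at depth 2; path c·d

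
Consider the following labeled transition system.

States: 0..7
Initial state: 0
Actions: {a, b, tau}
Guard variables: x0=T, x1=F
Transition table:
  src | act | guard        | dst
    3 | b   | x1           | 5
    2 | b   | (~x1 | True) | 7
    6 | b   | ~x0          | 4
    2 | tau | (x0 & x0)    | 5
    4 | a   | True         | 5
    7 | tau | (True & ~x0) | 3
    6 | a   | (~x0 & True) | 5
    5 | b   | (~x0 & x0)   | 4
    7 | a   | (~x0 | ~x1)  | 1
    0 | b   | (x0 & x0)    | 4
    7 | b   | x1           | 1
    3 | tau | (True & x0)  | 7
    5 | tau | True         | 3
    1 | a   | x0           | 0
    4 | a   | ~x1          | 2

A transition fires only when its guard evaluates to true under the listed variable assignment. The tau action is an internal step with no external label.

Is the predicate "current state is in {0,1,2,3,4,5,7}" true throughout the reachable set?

Answer: INVARIANT HOLDS

Working:
Safe = {0,1,2,3,4,5,7}
Reachable = {0,1,2,3,4,5,7}
  0: safe
  1: safe
  2: safe
  3: safe
  4: safe
  5: safe
  7: safe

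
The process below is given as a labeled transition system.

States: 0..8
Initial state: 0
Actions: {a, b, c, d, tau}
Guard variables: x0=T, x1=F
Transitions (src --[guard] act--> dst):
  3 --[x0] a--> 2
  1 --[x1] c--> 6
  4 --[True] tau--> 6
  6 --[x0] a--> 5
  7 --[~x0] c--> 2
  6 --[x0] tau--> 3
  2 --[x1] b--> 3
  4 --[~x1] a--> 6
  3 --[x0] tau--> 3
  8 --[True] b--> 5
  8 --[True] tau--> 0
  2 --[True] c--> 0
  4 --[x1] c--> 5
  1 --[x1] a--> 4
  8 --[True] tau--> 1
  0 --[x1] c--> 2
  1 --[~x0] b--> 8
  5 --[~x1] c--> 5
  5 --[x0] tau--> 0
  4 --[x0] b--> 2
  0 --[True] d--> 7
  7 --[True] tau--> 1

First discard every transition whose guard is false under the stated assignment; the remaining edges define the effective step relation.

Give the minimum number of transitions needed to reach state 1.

Layered search for 1:
  L0 = {0}
  L1 = {7}
  L2 = {1}
1 enters at depth 2; path d·tau

Answer: 2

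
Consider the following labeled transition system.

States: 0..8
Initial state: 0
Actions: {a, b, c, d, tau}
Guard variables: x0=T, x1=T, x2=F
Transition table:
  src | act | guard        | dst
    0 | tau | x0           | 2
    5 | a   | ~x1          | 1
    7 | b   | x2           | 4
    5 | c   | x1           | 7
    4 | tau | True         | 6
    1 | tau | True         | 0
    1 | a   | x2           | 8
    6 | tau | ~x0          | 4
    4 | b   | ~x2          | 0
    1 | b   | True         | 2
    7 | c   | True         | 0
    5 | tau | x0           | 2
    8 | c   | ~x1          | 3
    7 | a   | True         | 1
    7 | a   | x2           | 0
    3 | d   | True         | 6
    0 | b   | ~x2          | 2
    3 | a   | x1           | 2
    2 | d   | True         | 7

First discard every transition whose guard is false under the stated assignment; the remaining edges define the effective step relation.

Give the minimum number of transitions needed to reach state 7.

Answer: 2

Working:
Breadth-first toward 7:
  depth 0: {0}
  depth 1: {2}
  depth 2: {7}
first hit 7 at d=2 via b·d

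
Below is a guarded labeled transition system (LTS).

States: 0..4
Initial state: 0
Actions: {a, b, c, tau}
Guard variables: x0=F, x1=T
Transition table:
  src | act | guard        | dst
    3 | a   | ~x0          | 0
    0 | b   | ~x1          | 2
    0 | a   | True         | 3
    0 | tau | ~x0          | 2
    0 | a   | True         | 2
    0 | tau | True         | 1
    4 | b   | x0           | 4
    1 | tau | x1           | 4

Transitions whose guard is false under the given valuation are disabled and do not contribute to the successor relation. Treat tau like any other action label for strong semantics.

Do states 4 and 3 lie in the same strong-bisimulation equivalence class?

Answer: NOT BISIMILAR

Analysis:
Refine partition for ~:
  π0 = {{0,1,2,3,4}}
  π1 = {{0},{1},{2,4},{3}}
4 equivalence class(es) (converged in 2)
4∈{2,4}, 3∈{3}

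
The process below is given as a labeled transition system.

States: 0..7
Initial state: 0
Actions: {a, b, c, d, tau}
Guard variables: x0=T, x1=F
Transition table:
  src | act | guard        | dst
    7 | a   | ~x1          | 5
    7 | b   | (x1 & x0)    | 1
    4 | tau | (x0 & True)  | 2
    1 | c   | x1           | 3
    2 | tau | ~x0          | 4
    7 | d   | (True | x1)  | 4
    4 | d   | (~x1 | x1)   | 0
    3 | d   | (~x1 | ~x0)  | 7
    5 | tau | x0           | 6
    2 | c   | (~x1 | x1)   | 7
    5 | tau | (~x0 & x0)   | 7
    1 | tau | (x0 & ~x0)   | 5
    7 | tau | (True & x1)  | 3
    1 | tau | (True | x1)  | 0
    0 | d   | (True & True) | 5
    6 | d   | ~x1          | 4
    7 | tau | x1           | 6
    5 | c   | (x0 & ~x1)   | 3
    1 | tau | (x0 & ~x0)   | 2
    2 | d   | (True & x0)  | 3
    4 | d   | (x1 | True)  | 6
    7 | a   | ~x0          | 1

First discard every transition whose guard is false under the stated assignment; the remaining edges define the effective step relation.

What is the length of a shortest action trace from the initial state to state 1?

Breadth-first toward 1:
  Layer 0: {0}
  Layer 1: {5}
  Layer 2: {3,6}
  Layer 3: {4,7}
  Layer 4: {2}
1 never appears.

Answer: UNREACHABLE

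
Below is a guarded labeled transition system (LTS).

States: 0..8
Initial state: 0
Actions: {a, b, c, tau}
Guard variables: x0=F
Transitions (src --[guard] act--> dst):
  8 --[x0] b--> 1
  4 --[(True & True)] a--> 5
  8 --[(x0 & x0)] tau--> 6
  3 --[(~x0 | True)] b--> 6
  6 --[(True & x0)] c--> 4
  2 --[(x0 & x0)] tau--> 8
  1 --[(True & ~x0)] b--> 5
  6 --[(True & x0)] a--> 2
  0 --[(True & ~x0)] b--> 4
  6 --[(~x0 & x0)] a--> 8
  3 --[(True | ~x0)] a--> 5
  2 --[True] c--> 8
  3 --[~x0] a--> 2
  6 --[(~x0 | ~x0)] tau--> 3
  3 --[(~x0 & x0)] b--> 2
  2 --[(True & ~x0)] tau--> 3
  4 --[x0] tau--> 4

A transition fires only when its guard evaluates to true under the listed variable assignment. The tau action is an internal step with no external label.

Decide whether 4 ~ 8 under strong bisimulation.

Answer: NOT BISIMILAR

Trace:
Bisimulation quotient by refinement:
  P[0] = {{0,1,2,3,4,5,6,7,8}}
  P[1] = {{0,1},{2},{3},{4},{5,7,8},{6}}
  P[2] = {{0},{1},{2},{3},{4},{5,7,8},{6}}
Fixed point at round 3; 7 class(es).
4∈{4}, 8∈{5,7,8}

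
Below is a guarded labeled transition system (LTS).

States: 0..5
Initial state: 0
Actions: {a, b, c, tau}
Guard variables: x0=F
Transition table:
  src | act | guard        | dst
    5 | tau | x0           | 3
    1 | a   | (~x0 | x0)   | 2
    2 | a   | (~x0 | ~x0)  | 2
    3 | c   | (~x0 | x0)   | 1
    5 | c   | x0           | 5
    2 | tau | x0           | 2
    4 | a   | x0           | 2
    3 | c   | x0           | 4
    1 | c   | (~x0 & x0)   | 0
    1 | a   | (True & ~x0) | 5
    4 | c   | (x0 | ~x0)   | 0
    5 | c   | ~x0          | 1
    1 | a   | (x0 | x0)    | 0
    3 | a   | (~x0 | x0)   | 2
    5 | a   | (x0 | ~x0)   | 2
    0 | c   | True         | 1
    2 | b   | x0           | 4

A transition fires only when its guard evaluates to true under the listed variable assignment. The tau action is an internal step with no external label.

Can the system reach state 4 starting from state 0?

Answer: UNREACHABLE

Working:
After dropping false guards: 9 live edges.
Layer 0: {0}
Layer 1: {1}  total {0,1}
Layer 2: {2,5}  total {0,1,2,5}
Reach set: {0,1,2,5}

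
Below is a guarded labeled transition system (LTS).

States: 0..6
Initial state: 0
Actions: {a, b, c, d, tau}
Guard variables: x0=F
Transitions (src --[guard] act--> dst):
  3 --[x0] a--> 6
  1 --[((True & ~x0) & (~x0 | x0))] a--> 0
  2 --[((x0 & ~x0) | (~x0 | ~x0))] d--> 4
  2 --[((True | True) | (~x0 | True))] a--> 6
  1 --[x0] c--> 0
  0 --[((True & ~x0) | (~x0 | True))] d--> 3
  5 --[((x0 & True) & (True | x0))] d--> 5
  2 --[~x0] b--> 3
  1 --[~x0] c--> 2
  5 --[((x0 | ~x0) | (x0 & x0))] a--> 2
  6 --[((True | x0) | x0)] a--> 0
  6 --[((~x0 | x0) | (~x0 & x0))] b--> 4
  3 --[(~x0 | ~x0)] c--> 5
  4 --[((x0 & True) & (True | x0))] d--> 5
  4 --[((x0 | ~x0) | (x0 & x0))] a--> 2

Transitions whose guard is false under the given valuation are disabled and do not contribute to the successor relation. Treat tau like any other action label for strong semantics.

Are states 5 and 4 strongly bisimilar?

Bisimulation quotient by refinement:
  round 0: {{0,1,2,3,4,5,6}}
  round 1: {{0},{1},{2},{3},{4,5},{6}}
6 equivalence class(es) (converged in 2)
5∈{4,5}, 4∈{4,5}

Answer: BISIMILAR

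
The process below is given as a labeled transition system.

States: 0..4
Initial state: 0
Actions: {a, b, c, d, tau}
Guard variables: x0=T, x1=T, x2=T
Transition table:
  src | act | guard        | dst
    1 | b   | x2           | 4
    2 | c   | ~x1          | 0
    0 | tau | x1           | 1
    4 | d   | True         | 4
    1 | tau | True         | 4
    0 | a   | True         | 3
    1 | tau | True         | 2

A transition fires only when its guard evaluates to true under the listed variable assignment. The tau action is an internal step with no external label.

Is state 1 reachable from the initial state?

Guard filter leaves 6 enabled edge(s).
L0 = {0}
L1 = {1,3}  cumulative {0,1,3}
L2 = {2,4}  cumulative {0,1,2,3,4}
Reach set: {0,1,2,3,4}
trace reaching 1: tau

Answer: REACHABLE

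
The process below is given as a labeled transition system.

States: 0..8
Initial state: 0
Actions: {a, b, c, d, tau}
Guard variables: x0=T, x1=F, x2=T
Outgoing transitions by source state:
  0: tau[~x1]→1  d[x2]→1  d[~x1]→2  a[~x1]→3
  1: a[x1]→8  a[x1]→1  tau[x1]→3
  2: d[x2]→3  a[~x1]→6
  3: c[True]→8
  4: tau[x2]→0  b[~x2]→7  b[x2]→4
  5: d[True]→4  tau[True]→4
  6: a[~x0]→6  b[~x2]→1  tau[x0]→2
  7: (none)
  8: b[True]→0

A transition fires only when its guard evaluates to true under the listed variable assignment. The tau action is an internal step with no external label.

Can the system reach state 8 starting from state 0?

Answer: REACHABLE

Working:
Guard filter leaves 13 enabled edge(s).
Layer 0: {0}
Layer 1: {1,2,3}  cumulative {0,1,2,3}
Layer 2: {6,8}  cumulative {0,1,2,3,6,8}
Reach set: {0,1,2,3,6,8}
trace reaching 8: a·c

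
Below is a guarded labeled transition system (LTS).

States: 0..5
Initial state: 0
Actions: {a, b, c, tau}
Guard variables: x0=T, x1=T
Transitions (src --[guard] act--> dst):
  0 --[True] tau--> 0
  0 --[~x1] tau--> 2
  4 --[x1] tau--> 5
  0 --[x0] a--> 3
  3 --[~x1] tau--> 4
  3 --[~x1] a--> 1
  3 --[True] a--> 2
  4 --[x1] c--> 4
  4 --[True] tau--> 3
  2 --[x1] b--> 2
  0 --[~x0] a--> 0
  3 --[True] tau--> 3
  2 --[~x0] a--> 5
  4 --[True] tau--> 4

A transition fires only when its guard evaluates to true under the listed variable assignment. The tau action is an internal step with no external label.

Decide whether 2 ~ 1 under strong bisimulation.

Answer: NOT BISIMILAR

Trace:
Refine partition for ~:
  P[0] = {{0,1,2,3,4,5}}
  P[1] = {{0,3},{1,5},{2},{4}}
  P[2] = {{0},{1,5},{2},{3},{4}}
Fixed point at round 3; 5 class(es).
2∈{2}, 1∈{1,5}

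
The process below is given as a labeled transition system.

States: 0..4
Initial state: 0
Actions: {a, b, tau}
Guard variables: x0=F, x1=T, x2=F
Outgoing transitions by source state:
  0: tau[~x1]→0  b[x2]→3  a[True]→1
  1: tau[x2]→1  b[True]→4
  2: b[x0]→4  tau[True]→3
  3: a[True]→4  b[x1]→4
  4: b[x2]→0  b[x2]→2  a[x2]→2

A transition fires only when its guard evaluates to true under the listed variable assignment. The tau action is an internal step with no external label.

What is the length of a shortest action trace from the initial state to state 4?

Breadth-first toward 4:
  Layer 0: {0}
  Layer 1: {1}
  Layer 2: {4}
depth(4)=2, e.g. a·b

Answer: 2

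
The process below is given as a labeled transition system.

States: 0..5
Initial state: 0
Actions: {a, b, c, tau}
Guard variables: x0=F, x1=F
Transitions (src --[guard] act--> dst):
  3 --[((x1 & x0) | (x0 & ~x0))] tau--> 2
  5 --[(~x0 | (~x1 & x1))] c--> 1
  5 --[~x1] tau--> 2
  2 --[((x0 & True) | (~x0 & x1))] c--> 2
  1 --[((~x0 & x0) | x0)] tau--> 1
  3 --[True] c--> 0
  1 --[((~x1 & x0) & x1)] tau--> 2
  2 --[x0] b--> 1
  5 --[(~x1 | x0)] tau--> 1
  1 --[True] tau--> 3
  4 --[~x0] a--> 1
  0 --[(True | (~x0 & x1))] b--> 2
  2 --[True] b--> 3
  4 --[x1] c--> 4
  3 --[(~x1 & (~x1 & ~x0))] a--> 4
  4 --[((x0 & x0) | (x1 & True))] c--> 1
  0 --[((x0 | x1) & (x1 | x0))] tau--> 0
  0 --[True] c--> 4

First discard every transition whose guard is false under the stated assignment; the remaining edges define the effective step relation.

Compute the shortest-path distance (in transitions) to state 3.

Answer: 2

Trace:
Breadth-first toward 3:
  Layer 0: {0}
  Layer 1: {2,4}
  Layer 2: {1,3}
depth(3)=2, e.g. b·b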